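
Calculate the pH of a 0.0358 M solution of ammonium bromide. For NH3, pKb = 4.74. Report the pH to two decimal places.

pH = 5.35

NH4+ is the conjugate acid of the weak base NH3.
Kb = 10^(−4.74) = 1.82 × 10^-5
Ka = Kw/Kb = 1.0×10^-14 / 1.82 × 10^-5 = 5.49 × 10^-10
From the ICE table, Ka = x²/(0.0358 − x) = 5.49 × 10^-10.
Neglecting x in the denominator: x = √(5.49 × 10^-10 × 0.0358) = 4.43 × 10^-6 M
pH = −log[H+] = −log(4.43 × 10^-6) = 5.35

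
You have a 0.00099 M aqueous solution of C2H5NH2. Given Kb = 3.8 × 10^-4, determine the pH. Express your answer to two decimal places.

pH = 10.66

C2H5NH2 + H2O ⇌ C2H5NH3+ + OH-
Let x = [OH-] at equilibrium. Kb = x²/(0.00099 − x).
The 5% rule fails; solving x² + Kb·x − Kb·C₀ = 0 exactly:
x = [−0.00038 + √(0.00038² + 1.5e-06)]/2 = 4.52 × 10^-4 M
pOH = 3.34, so pH = 14.00 − pOH = 10.66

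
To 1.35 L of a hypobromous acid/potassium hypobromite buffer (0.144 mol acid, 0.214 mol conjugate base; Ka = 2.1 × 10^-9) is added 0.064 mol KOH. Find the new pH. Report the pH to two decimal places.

OH- converts HOBr to OBr-: HOBr → 0.08 mol, OBr- → 0.278 mol.
pKa = −log(2.1 × 10^-9) = 8.678
pH = pKa + log(n_OBr-/n_HOBr) = 8.678 + log(0.278/0.08) = 8.678 + (+0.541)

pH = 9.22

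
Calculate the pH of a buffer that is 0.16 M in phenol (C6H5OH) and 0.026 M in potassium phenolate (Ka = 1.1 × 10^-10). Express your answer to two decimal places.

pKa = −log(1.1 × 10^-10) = 9.959
pH = pKa + log([A⁻]/[HA]) = 9.959 + log(0.026/0.16)
pH = 9.959 + (-0.789) = 9.17

pH = 9.17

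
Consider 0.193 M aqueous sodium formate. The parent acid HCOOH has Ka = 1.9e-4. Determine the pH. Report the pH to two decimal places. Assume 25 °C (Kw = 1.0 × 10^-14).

pH = 8.50

HCOO- is the conjugate base of the weak acid HCOOH.
Kb = Kw/Ka = 1.0×10^-14 / 1.9 × 10^-4 = 5.26 × 10^-11
From the ICE table, Kb = [OH-]²/(0.193 − [OH-]) = 5.26 × 10^-11.
Neglecting [OH-] in the denominator: [OH-] = √(5.26 × 10^-11 × 0.193) = 3.19 × 10^-6 M
pOH = 5.50, so pH = 14.00 − pOH = 8.50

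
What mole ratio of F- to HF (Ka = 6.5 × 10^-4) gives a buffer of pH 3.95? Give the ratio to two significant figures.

pKa = -log(6.5 × 10^-4) = 3.187
pH = pKa + log(r) ⇒ log(r) = 3.95 − 3.187 = +0.763
r = [F-]/[HF] = 10^(+0.763) = 5.79

ratio = 5.8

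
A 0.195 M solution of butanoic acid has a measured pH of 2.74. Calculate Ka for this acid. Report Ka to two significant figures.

[H+] = 10^(-2.74) = 1.82 × 10^-3 M
At equilibrium [HA] = 0.195 − 1.82 × 10^-3 = 1.93 × 10^-1 M
Ka = [H+][A-]/[HA] = (1.82 × 10^-3)² / 1.93 × 10^-1 = 1.7 × 10^-5

Ka = 1.7 × 10^-5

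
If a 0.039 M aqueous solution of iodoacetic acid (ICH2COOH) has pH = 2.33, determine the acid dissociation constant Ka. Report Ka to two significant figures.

[H+] = 10^(-2.33) = 4.68 × 10^-3 M
At equilibrium [HA] = 0.039 − 4.68 × 10^-3 = 3.43 × 10^-2 M
Ka = [H+][A-]/[HA] = (4.68 × 10^-3)² / 3.43 × 10^-2 = 6.4 × 10^-4

Ka = 6.4 × 10^-4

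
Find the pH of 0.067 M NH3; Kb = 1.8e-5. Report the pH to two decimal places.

pH = 11.04

NH3 + H2O ⇌ NH4+ + OH-
From the ICE table, Kb = x²/(0.067 − x) = 1.8 × 10^-5.
Since Kb ≪ C₀, x ≈ √(Kb·C₀) = 1.10 × 10^-3 M.
(x/C₀ = 1.6% < 5%, so the approximation holds.)
pOH = −log(1.10 × 10^-3) = 2.96; pH = 14.00 − 2.96 = 11.04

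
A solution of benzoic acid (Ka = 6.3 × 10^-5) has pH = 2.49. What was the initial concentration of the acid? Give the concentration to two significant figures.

[H+] = 10^(-2.49) = 3.24 × 10^-3 M = x
Ka = x²/(C₀ − x) ⇒ C₀ = x + x²/Ka
C₀ = 3.24 × 10^-3 + (3.24 × 10^-3)²/(6.3 × 10^-5) = 1.70 × 10^-1 M

C₀ = 1.7 × 10^-1 M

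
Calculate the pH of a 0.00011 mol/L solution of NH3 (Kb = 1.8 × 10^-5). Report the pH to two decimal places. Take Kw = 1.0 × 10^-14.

NH3 + H2O ⇌ NH4+ + OH-
From the ICE table, Kb = [OH-]²/(0.00011 − [OH-]) = 1.8 × 10^-5.
Here C₀/Kb ≈ 6.11, so the small-[OH-] approximation fails. Use the quadratic:
[OH-] = (−Kb + √(Kb² + 4·Kb·C₀))/2 = 3.64 × 10^-5 M
pOH = 4.44, so pH = 14.00 − pOH = 9.56

pH = 9.56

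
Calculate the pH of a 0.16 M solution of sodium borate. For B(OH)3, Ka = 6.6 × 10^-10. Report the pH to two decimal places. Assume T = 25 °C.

pH = 11.19

B(OH)4- is the conjugate base of the weak acid B(OH)3.
Kb = Kw/Ka = 1.0×10^-14 / 6.6 × 10^-10 = 1.52 × 10^-5
From the ICE table, Kb = x²/(0.16 − x) = 1.52 × 10^-5.
Assume x ≪ 0.16: x ≈ √(1.52 × 10^-5 × 0.16) = 1.56 × 10^-3 M
Check: 0.97% ionized — well under 5%, approximation valid.
pOH = −log(1.56 × 10^-3) = 2.81; pH = 14.00 − 2.81 = 11.19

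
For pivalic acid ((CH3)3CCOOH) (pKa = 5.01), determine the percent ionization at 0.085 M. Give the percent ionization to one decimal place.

(CH3)3CCOOH ⇌ (CH3)3CCOO- + H+; let x = [H+] at equilibrium.
Ka = 10^(−5.01) = 9.77 × 10^-6
x ≈ √(Ka·C₀) = √(9.77 × 10^-6 × 0.085) = 9.11 × 10^-4 M
% ionization = x/C₀ × 100% = 9.11 × 10^-4/0.085 × 100% = 1.1%

1.1%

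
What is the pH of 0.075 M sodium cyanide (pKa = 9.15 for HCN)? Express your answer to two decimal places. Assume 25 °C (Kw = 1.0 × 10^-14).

CN- is the conjugate base of the weak acid HCN.
Ka = 10^(−9.15) = 7.08 × 10^-10
Kb = Kw/Ka = 1.0×10^-14 / 7.08 × 10^-10 = 1.41 × 10^-5
Kb = [OH-]²/(0.075 − [OH-]) = 1.41 × 10^-5
Neglecting [OH-] in the denominator: [OH-] = √(1.41 × 10^-5 × 0.075) = 1.03 × 10^-3 M
pOH = 2.99, so pH = 14.00 − pOH = 11.01

pH = 11.01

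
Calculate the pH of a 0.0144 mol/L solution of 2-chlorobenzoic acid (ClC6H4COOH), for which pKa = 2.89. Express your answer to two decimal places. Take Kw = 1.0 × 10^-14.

ClC6H4COOH ⇌ ClC6H4COO- + H+
Ka = 10^(−2.89) = 1.29 × 10^-3
Ka = x²/(0.0144 − x) = 1.29 × 10^-3
Here C₀/Ka ≈ 11.2, so the small-x approximation fails. Use the quadratic:
x = [−0.00129 + √(0.00129² + 7.43e-05)]/2 = 3.71 × 10^-3 M
pH = −log(3.71 × 10^-3) = 2.43

pH = 2.43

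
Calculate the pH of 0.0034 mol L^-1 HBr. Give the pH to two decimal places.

pH = 2.47

HBr is a strong acid and dissociates completely, so [H+] = 0.0034 M.
pH = -log(0.0034) = 2.47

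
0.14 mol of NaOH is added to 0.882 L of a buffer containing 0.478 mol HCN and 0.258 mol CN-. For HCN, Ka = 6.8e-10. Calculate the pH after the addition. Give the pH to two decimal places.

After neutralization: n(HCN) = 0.338 mol, n(CN-) = 0.398 mol.
pKa = −log(6.8 × 10^-10) = 9.167
pH = pKa + log(n_CN-/n_HCN) = 9.167 + log(0.398/0.338) = 9.167 + (+0.071)

pH = 9.24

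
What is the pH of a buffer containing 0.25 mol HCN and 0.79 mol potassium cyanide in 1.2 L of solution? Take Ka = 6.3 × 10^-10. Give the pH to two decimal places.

pKa = −log(6.3 × 10^-10) = 9.201
Henderson–Hasselbalch: pH = pKa + log([CN-]/[HCN]) = 9.201 + log(0.79/0.25)
pH = 9.201 + (+0.500) = 9.70

pH = 9.70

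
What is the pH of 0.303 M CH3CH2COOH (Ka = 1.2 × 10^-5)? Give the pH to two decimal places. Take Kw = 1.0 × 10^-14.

pH = 2.72

CH3CH2COOH ⇌ CH3CH2COO- + H+
From the ICE table, Ka = [H+]²/(0.303 − [H+]) = 1.2 × 10^-5.
Assume [H+] ≪ 0.303: [H+] ≈ √(1.2 × 10^-5 × 0.303) = 1.91 × 10^-3 M
([H+]/C₀ = 0.63% < 5%, so the approximation holds.)
pH = −log(1.91 × 10^-3) = 2.72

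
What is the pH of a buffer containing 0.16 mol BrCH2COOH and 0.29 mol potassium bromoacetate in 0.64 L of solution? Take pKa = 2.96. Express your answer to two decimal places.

Using pH = pKa + log([base]/[acid]) with [base]/[acid] = 0.29/0.16:
pH = 2.96 + (+0.258) = 3.22

pH = 3.22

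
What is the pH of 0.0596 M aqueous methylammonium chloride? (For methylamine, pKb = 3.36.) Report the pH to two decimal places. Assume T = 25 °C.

CH3NH3+ is the conjugate acid of the weak base CH3NH2.
Kb = 10^(−3.36) = 4.37 × 10^-4
Ka = Kw/Kb = 1.0×10^-14 / 4.37 × 10^-4 = 2.29 × 10^-11
From the ICE table, Ka = x²/(0.0596 − x) = 2.29 × 10^-11.
Assume x ≪ 0.0596: x ≈ √(2.29 × 10^-11 × 0.0596) = 1.17 × 10^-6 M
Check: 0.002% ionized — well under 5%, approximation valid.
pH = −log[H+] = −log(1.17 × 10^-6) = 5.93

pH = 5.93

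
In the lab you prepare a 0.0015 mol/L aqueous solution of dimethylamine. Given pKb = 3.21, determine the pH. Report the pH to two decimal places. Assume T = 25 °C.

pH = 10.85

(CH3)2NH + H2O ⇌ (CH3)2NH2+ + OH-
Kb = 10^(−3.21) = 6.17 × 10^-4
From the ICE table, Kb = [OH-]²/(0.0015 − [OH-]) = 6.17 × 10^-4.
Here C₀/Kb ≈ 2.43, so the small-[OH-] approximation fails. Use the quadratic:
[OH-] = [−0.000617 + √(0.000617² + 3.7e-06)]/2 = 7.02 × 10^-4 M
pOH = −log(7.02 × 10^-4) = 3.15; pH = 14.00 − 3.15 = 10.85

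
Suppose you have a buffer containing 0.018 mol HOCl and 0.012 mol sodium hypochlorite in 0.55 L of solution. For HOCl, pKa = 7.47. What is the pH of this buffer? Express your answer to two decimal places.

pH = 7.29

Henderson–Hasselbalch: pH = pKa + log([OCl-]/[HOCl]) = 7.47 + log(0.012/0.018)
pH = 7.47 + (-0.176) = 7.29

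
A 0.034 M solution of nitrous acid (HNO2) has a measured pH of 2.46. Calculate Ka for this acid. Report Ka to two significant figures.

Ka = 3.9 × 10^-4

[H+] = 10^(-2.46) = 3.47 × 10^-3 M
At equilibrium [HA] = 0.034 − 3.47 × 10^-3 = 3.05 × 10^-2 M
Ka = [H+][A-]/[HA] = (3.47 × 10^-3)² / 3.05 × 10^-2 = 3.9 × 10^-4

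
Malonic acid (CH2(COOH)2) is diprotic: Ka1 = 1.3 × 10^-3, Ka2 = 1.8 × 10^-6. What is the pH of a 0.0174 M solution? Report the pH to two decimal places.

pH = 2.38

Since Ka1 ≫ Ka2, the first ionization dominates [H+].
Ka1 = x²/(0.0174 − x) = 1.3 × 10^-3
Solving the quadratic: x = (−Ka1 + √(Ka1² + 4·Ka1·C₀))/2 = 4.15 × 10^-3 M
pH = −log(4.15 × 10^-3) = 2.38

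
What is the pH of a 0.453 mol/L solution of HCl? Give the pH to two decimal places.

HCl is a strong acid and dissociates completely, so [H+] = 0.453 M.
pH = -log(0.453) = 0.34

pH = 0.34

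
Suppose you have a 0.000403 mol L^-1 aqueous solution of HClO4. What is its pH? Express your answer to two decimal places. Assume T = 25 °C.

HClO4 is a strong acid and dissociates completely, so [H+] = 0.000403 M.
pH = -log(0.000403) = 3.39

pH = 3.39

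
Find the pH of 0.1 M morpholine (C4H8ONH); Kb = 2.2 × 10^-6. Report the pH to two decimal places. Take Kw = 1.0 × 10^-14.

C4H8ONH + H2O ⇌ C4H8ONH2+ + OH-
Let x = [OH-] at equilibrium. Kb = x²/(0.1 − x).
Since Kb ≪ C₀, x ≈ √(Kb·C₀) = 4.69 × 10^-4 M.
(x/C₀ = 0.47% < 5%, so the approximation holds.)
pOH = −log(4.69 × 10^-4) = 3.33; pH = 14.00 − 3.33 = 10.67

pH = 10.67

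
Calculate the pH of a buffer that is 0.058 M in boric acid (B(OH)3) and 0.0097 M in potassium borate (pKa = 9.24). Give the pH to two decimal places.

pH = 8.46

Henderson–Hasselbalch: pH = pKa + log([B(OH)4-]/[B(OH)3]) = 9.24 + log(0.0097/0.058)
pH = 9.24 + (-0.777) = 8.46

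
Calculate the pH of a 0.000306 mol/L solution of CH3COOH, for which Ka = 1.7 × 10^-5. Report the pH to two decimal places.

CH3COOH ⇌ CH3COO- + H+
Ka = [H+]²/(0.000306 − [H+]) = 1.7 × 10^-5
Here C₀/Ka ≈ 18, so the small-[H+] approximation fails. Use the quadratic:
[H+] = (−Ka + √(Ka² + 4·Ka·C₀))/2 = 6.41 × 10^-5 M
pH = −log(6.41 × 10^-5) = 4.19

pH = 4.19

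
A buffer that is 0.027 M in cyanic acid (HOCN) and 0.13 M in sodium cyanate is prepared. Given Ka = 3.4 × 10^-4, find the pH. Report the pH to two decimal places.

pKa = −log(3.4 × 10^-4) = 3.469
Using pH = pKa + log([base]/[acid]) with [base]/[acid] = 0.13/0.027:
pH = 3.469 + (+0.683) = 4.15

pH = 4.15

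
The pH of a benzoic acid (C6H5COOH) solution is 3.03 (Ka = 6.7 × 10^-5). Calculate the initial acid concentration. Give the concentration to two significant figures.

[H+] = 10^(-3.03) = 9.33 × 10^-4 M = x
Ka = x²/(C₀ − x) ⇒ C₀ = x + x²/Ka
C₀ = 9.33 × 10^-4 + (9.33 × 10^-4)²/(6.7 × 10^-5) = 1.39 × 10^-2 M

C₀ = 1.4 × 10^-2 M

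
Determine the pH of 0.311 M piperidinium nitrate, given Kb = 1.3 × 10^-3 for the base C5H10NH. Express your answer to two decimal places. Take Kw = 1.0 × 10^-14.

C5H10NH2+ is the conjugate acid of the weak base C5H10NH.
Ka = Kw/Kb = 1.0×10^-14 / 1.3 × 10^-3 = 7.69 × 10^-12
Ka = x²/(0.311 − x) = 7.69 × 10^-12
Since Ka ≪ C₀, x ≈ √(Ka·C₀) = 1.55 × 10^-6 M.
pH = −log(1.55 × 10^-6) = 5.81

pH = 5.81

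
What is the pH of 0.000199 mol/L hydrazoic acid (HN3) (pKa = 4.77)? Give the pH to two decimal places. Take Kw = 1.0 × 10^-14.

pH = 4.30

HN3 ⇌ N3- + H+
Ka = 10^(−4.77) = 1.70 × 10^-5
From the ICE table, Ka = x²/(0.000199 − x) = 1.70 × 10^-5.
Here C₀/Ka ≈ 11.7, so the small-x approximation fails. Use the quadratic:
x = (−Ka + √(Ka² + 4·Ka·C₀))/2 = 5.03 × 10^-5 M
pH = −log[H+] = −log(5.03 × 10^-5) = 4.30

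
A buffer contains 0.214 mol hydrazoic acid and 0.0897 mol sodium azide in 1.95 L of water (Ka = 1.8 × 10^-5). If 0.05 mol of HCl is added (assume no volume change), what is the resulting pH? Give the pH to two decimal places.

pH = 3.92

Added H+ converts N3- to HN3: HN3 → 0.264 mol, N3- → 0.0397 mol.
pKa = −log(1.8 × 10^-5) = 4.745
pH = pKa + log(n_N3-/n_HN3) = 4.745 + log(0.0397/0.264) = 4.745 + (-0.823)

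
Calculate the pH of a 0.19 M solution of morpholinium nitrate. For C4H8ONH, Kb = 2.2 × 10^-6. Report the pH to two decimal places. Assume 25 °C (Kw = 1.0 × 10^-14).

C4H8ONH2+ is the conjugate acid of the weak base C4H8ONH.
Ka = Kw/Kb = 1.0×10^-14 / 2.2 × 10^-6 = 4.55 × 10^-9
From the ICE table, Ka = x²/(0.19 − x) = 4.55 × 10^-9.
Since Ka ≪ C₀, x ≈ √(Ka·C₀) = 2.94 × 10^-5 M.
Check: 0.015% ionized — well under 5%, approximation valid.
pH = −log(2.94 × 10^-5) = 4.53

pH = 4.53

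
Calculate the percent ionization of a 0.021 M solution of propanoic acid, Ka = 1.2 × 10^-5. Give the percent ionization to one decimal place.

2.4%

CH3CH2COOH ⇌ CH3CH2COO- + H+; let x = [H+] at equilibrium.
x ≈ √(Ka·C₀) = √(1.2 × 10^-5 × 0.021) = 5.02 × 10^-4 M
Fraction ionized = 5.02 × 10^-4 / 0.021 = 0.0239 → 2.4%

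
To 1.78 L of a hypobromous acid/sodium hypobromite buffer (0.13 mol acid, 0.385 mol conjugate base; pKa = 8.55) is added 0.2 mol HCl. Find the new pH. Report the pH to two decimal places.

After neutralization: n(HOBr) = 0.33 mol, n(OBr-) = 0.185 mol.
Henderson–Hasselbalch with mole ratio 0.185/0.33: pH = 8.55 + (-0.251)

pH = 8.30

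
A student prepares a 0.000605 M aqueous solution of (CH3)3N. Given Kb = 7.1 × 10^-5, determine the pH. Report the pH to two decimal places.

pH = 10.24

(CH3)3N + H2O ⇌ (CH3)3NH+ + OH-
Let x = [OH-] at equilibrium. Kb = x²/(0.000605 − x).
The 5% rule fails; solving x² + Kb·x − Kb·C₀ = 0 exactly:
x = [−7.1e-05 + √(7.1e-05² + 1.72e-07)]/2 = 1.75 × 10^-4 M
pOH = −log(1.75 × 10^-4) = 3.76; pH = 14.00 − 3.76 = 10.24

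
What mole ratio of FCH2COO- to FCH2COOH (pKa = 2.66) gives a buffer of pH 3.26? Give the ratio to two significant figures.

pH = pKa + log(r) ⇒ log(r) = 3.26 − 2.66 = +0.60
r = [FCH2COO-]/[FCH2COOH] = 10^(+0.60) = 3.98

ratio = 4.0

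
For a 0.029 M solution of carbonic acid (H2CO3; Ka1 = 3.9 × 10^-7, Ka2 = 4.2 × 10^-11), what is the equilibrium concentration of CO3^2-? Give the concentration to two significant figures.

First ionization gives [H+] ≈ [HCO3-] = 1.06 × 10^-4 M.
Second step: Ka2 = [H+][CO3^2-]/[HCO3-] ≈ [CO3^2-] (since [H+] ≈ [HCO3-]).
So [CO3^2-] ≈ Ka2.

4.2 × 10^-11 M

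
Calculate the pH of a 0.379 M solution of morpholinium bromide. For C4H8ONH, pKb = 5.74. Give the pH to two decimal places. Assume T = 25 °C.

C4H8ONH2+ is the conjugate acid of the weak base C4H8ONH.
Kb = 10^(−5.74) = 1.82 × 10^-6
Ka = Kw/Kb = 1.0×10^-14 / 1.82 × 10^-6 = 5.49 × 10^-9
Ka = [H+]²/(0.379 − [H+]) = 5.49 × 10^-9
Neglecting [H+] in the denominator: [H+] = √(5.49 × 10^-9 × 0.379) = 4.56 × 10^-5 M
pH = −log(4.56 × 10^-5) = 4.34

pH = 4.34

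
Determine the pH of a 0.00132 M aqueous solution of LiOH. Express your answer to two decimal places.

LiOH is a strong base; [OH-] = 0.00132 M.
pOH = -log(0.00132) = 2.88
pH = 14.00 - 2.88 = 11.12

pH = 11.12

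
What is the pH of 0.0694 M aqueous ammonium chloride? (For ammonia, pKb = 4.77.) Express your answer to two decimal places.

NH4+ is the conjugate acid of the weak base NH3.
Kb = 10^(−4.77) = 1.70 × 10^-5
Ka = Kw/Kb = 1.0×10^-14 / 1.70 × 10^-5 = 5.88 × 10^-10
From the ICE table, Ka = [H+]²/(0.0694 − [H+]) = 5.88 × 10^-10.
Assume [H+] ≪ 0.0694: [H+] ≈ √(5.88 × 10^-10 × 0.0694) = 6.39 × 10^-6 M
pH = −log(6.39 × 10^-6) = 5.19

pH = 5.19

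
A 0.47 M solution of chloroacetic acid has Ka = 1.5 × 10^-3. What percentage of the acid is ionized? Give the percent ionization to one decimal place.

5.5%

ClCH2COOH ⇌ ClCH2COO- + H+; let x = [H+] at equilibrium.
Ka = x²/(C₀ − x); solving the quadratic gives x = 2.58 × 10^-2 M.
Fraction ionized = 2.58 × 10^-2 / 0.47 = 0.0549 → 5.5%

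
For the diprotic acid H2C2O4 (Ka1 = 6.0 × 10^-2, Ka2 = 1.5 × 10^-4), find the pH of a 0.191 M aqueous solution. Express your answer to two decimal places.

Since Ka1 ≫ Ka2, the first ionization dominates [H+].
Ka1 = x²/(0.191 − x) = 6.0 × 10^-2
Solving the quadratic: x = (−Ka1 + √(Ka1² + 4·Ka1·C₀))/2 = 8.12 × 10^-2 M
pH = −log(8.12 × 10^-2) = 1.09

pH = 1.09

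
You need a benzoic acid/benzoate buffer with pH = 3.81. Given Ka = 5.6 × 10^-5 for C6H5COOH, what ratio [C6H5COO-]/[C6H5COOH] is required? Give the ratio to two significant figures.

pKa = -log(5.6 × 10^-5) = 4.252
pH = pKa + log(r) ⇒ log(r) = 3.81 − 4.252 = -0.442
r = [C6H5COO-]/[C6H5COOH] = 10^(-0.442) = 0.361

ratio = 0.36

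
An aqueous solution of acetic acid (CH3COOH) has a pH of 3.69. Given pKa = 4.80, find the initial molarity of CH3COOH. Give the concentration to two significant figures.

[H+] = 10^(-3.69) = 2.04 × 10^-4 M = x
Ka = 10^(−4.80) = 1.58 × 10^-5
Ka = x²/(C₀ − x) ⇒ C₀ = x + x²/Ka
C₀ = 2.04 × 10^-4 + (2.04 × 10^-4)²/(1.58 × 10^-5) = 2.84 × 10^-3 M

C₀ = 2.8 × 10^-3 M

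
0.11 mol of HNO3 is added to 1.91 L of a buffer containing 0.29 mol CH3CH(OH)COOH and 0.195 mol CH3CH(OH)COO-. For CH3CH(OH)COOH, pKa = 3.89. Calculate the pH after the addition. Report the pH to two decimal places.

Added H+ converts CH3CH(OH)COO- to CH3CH(OH)COOH: CH3CH(OH)COOH → 0.4 mol, CH3CH(OH)COO- → 0.085 mol.
pH = pKa + log([A⁻]/[HA]) = 3.89 + log(0.085/0.4) = 3.89 -0.673

pH = 3.22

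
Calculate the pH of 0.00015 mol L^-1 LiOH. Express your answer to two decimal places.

pH = 10.18

LiOH is a strong base; [OH-] = 0.00015 M.
pOH = -log(0.00015) = 3.82
pH = 14.00 - 3.82 = 10.18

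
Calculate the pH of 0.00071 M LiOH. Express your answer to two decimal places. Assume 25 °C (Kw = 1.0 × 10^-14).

pH = 10.85

LiOH is a strong base; [OH-] = 0.00071 M.
pOH = -log(0.00071) = 3.15
pH = 14.00 - 3.15 = 10.85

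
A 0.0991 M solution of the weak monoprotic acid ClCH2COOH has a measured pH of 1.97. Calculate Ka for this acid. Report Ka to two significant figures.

Ka = 1.3 × 10^-3

[H+] = 10^(-1.97) = 1.07 × 10^-2 M
At equilibrium [HA] = 0.0991 − 1.07 × 10^-2 = 8.84 × 10^-2 M
Ka = [H+][A-]/[HA] = (1.07 × 10^-2)² / 8.84 × 10^-2 = 1.3 × 10^-3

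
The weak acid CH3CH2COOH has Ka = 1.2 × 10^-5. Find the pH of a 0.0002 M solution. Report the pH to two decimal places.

pH = 4.36

CH3CH2COOH ⇌ CH3CH2COO- + H+
From the ICE table, Ka = [H+]²/(0.0002 − [H+]) = 1.2 × 10^-5.
Here C₀/Ka ≈ 16.7, so the small-[H+] approximation fails. Use the quadratic:
[H+] = [−1.2e-05 + √(1.2e-05² + 9.6e-09)]/2 = 4.34 × 10^-5 M
pH = −log(4.34 × 10^-5) = 4.36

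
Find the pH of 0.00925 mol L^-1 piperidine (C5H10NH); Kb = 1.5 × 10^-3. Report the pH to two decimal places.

pH = 11.48

C5H10NH + H2O ⇌ C5H10NH2+ + OH-
From the ICE table, Kb = x²/(0.00925 − x) = 1.5 × 10^-3.
Here C₀/Kb ≈ 6.17, so the small-x approximation fails. Use the quadratic:
x = (−Kb + √(Kb² + 4·Kb·C₀))/2 = 3.05 × 10^-3 M
pOH = −log(3.05 × 10^-3) = 2.52; pH = 14.00 − 2.52 = 11.48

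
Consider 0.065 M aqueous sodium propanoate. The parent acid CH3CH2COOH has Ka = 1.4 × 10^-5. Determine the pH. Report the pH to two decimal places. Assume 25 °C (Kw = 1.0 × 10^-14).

CH3CH2COO- is the conjugate base of the weak acid CH3CH2COOH.
Kb = Kw/Ka = 1.0×10^-14 / 1.4 × 10^-5 = 7.14 × 10^-10
From the ICE table, Kb = x²/(0.065 − x) = 7.14 × 10^-10.
Assume x ≪ 0.065: x ≈ √(7.14 × 10^-10 × 0.065) = 6.81 × 10^-6 M
(x/C₀ = 0.01% < 5%, so the approximation holds.)
pOH = −log(6.81 × 10^-6) = 5.17; pH = 14.00 − 5.17 = 8.83

pH = 8.83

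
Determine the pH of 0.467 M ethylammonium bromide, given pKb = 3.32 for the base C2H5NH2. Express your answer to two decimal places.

pH = 5.51

C2H5NH3+ is the conjugate acid of the weak base C2H5NH2.
Kb = 10^(−3.32) = 4.79 × 10^-4
Ka = Kw/Kb = 1.0×10^-14 / 4.79 × 10^-4 = 2.09 × 10^-11
Ka = x²/(0.467 − x) = 2.09 × 10^-11
Since Ka ≪ C₀, x ≈ √(Ka·C₀) = 3.12 × 10^-6 M.
Check: 0.00067% ionized — well under 5%, approximation valid.
pH = −log[H+] = −log(3.12 × 10^-6) = 5.51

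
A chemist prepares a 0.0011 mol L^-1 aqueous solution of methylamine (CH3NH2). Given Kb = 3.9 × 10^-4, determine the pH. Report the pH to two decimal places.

pH = 10.69

CH3NH2 + H2O ⇌ CH3NH3+ + OH-
From the ICE table, Kb = [OH-]²/(0.0011 − [OH-]) = 3.9 × 10^-4.
Here C₀/Kb ≈ 2.82, so the small-[OH-] approximation fails. Use the quadratic:
[OH-] = (−Kb + √(Kb² + 4·Kb·C₀))/2 = 4.88 × 10^-4 M
pOH = −log(4.88 × 10^-4) = 3.31; pH = 14.00 − 3.31 = 10.69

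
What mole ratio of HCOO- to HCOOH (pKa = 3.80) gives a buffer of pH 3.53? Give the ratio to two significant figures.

pH = pKa + log(r) ⇒ log(r) = 3.53 − 3.80 = -0.27
r = [HCOO-]/[HCOOH] = 10^(-0.27) = 0.537

ratio = 0.54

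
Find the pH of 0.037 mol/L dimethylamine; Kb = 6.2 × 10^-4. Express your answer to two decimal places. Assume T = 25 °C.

pH = 11.65

(CH3)2NH + H2O ⇌ (CH3)2NH2+ + OH-
From the ICE table, Kb = x²/(0.037 − x) = 6.2 × 10^-4.
x is not negligible relative to C₀; solve x² + 0.00062·x − 2.29e-05 = 0.
x = [−0.00062 + √(0.00062² + 9.18e-05)]/2 = 4.49 × 10^-3 M
pOH = 2.35, so pH = 14.00 − pOH = 11.65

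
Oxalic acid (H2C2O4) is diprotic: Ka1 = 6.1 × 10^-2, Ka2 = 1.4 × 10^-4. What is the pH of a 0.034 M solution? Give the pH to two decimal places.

pH = 1.61

Ka1 ≫ Ka2, so treat the first dissociation as the only significant source of H+.
Ka1 = x²/(0.034 − x) = 6.1 × 10^-2
Solving the quadratic: x = (−Ka1 + √(Ka1² + 4·Ka1·C₀))/2 = 2.43 × 10^-2 M
pH = −log(2.43 × 10^-2) = 1.61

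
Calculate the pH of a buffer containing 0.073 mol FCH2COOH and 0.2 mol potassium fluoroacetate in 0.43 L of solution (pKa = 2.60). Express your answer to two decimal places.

pH = 3.04

pH = pKa + log([A⁻]/[HA]) = 2.60 + log(0.2/0.073)
pH = 2.60 + (+0.438) = 3.04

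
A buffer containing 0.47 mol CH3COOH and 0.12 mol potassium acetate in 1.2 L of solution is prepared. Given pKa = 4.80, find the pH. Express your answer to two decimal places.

pH = 4.21

Henderson–Hasselbalch: pH = pKa + log([CH3COO-]/[CH3COOH]) = 4.80 + log(0.12/0.47)
pH = 4.80 + (-0.593) = 4.21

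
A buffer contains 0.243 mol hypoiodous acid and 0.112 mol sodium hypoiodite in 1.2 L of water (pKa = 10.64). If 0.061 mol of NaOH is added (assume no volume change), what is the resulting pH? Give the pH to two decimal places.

pH = 10.62

OH- converts HOI to OI-: HOI → 0.182 mol, OI- → 0.173 mol.
Henderson–Hasselbalch with mole ratio 0.173/0.182: pH = 10.64 + (-0.022)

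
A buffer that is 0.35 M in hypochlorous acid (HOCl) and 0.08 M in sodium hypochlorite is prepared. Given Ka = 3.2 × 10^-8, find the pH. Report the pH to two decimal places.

pKa = −log(3.2 × 10^-8) = 7.495
pH = pKa + log([A⁻]/[HA]) = 7.495 + log(0.08/0.35)
pH = 7.495 + (-0.641) = 6.85

pH = 6.85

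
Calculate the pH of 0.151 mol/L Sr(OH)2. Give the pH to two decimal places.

Sr(OH)2 is a strong base (each formula unit releases 2 OH-); [OH-] = 0.302 M.
pOH = -log(0.302) = 0.52
pH = 14.00 - 0.52 = 13.48

pH = 13.48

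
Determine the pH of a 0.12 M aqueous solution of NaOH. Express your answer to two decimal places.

pH = 13.08

NaOH is a strong base; [OH-] = 0.12 M.
pOH = -log(0.12) = 0.92
pH = 14.00 - 0.92 = 13.08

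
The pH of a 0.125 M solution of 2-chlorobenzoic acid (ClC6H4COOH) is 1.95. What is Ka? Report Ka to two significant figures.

Ka = 1.1 × 10^-3

[H+] = 10^(-1.95) = 1.12 × 10^-2 M
At equilibrium [HA] = 0.125 − 1.12 × 10^-2 = 1.14 × 10^-1 M
Ka = [H+][A-]/[HA] = (1.12 × 10^-2)² / 1.14 × 10^-1 = 1.1 × 10^-3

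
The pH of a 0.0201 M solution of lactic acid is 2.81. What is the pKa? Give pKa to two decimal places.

pKa = 3.89

[H+] = 10^(-2.81) = 1.55 × 10^-3 M
At equilibrium [HA] = 0.0201 − 1.55 × 10^-3 = 1.86 × 10^-2 M
Ka = [H+][A-]/[HA] = (1.55 × 10^-3)² / 1.86 × 10^-2 = 1.29 × 10^-4
pKa = -log(1.29 × 10^-4) = 3.89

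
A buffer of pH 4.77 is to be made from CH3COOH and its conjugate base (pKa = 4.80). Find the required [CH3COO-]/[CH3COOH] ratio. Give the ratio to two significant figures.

ratio = 0.93

pH = pKa + log(r) ⇒ log(r) = 4.77 − 4.80 = -0.03
r = [CH3COO-]/[CH3COOH] = 10^(-0.03) = 0.933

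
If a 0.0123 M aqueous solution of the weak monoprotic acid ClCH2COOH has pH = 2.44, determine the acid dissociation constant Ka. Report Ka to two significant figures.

[H+] = 10^(-2.44) = 3.63 × 10^-3 M
At equilibrium [HA] = 0.0123 − 3.63 × 10^-3 = 8.67 × 10^-3 M
Ka = [H+][A-]/[HA] = (3.63 × 10^-3)² / 8.67 × 10^-3 = 1.5 × 10^-3

Ka = 1.5 × 10^-3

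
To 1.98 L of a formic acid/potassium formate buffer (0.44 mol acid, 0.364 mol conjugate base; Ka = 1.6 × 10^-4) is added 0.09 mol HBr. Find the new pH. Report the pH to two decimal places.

Added H+ converts HCOO- to HCOOH: HCOOH → 0.53 mol, HCOO- → 0.274 mol.
pKa = −log(1.6 × 10^-4) = 3.796
pH = pKa + log(n_HCOO-/n_HCOOH) = 3.796 + log(0.274/0.53) = 3.796 + (-0.287)

pH = 3.51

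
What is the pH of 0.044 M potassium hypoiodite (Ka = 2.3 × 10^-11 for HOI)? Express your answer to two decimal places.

OI- is the conjugate base of the weak acid HOI.
Kb = Kw/Ka = 1.0×10^-14 / 2.3 × 10^-11 = 4.35 × 10^-4
Let x = [OH-] at equilibrium. Kb = x²/(0.044 − x).
Here C₀/Kb ≈ 101, so the small-x approximation fails. Use the quadratic:
x = (−Kb + √(Kb² + 4·Kb·C₀))/2 = 4.16 × 10^-3 M
pOH = −log(4.16 × 10^-3) = 2.38; pH = 14.00 − 2.38 = 11.62

pH = 11.62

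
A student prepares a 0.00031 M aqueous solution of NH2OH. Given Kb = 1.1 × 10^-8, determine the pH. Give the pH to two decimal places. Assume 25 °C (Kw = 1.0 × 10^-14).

pH = 8.27

NH2OH + H2O ⇌ NH3OH+ + OH-
From the ICE table, Kb = [OH-]²/(0.00031 − [OH-]) = 1.1 × 10^-8.
Since Kb ≪ C₀, [OH-] ≈ √(Kb·C₀) = 1.85 × 10^-6 M.
([OH-]/C₀ = 0.6% < 5%, so the approximation holds.)
pOH = 5.73, so pH = 14.00 − pOH = 8.27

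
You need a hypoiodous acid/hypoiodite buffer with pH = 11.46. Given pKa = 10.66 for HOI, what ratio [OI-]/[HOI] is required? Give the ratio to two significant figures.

pH = pKa + log(r) ⇒ log(r) = 11.46 − 10.66 = +0.80
r = [OI-]/[HOI] = 10^(+0.80) = 6.31

ratio = 6.3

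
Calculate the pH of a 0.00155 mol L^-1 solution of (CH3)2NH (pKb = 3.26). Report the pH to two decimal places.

(CH3)2NH + H2O ⇌ (CH3)2NH2+ + OH-
Kb = 10^(−3.26) = 5.50 × 10^-4
From the ICE table, Kb = [OH-]²/(0.00155 − [OH-]) = 5.50 × 10^-4.
The 5% rule fails; solving [OH-]² + Kb·[OH-] − Kb·C₀ = 0 exactly:
[OH-] = [−0.00055 + √(0.00055² + 3.41e-06)]/2 = 6.88 × 10^-4 M
pOH = −log(6.88 × 10^-4) = 3.16; pH = 14.00 − 3.16 = 10.84

pH = 10.84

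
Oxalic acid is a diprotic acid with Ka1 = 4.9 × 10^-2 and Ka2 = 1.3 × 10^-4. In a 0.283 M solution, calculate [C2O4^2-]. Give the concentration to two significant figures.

First ionization gives [H+] ≈ [HC2O4-] = 9.58 × 10^-2 M.
Second step: Ka2 = [H+][C2O4^2-]/[HC2O4-] ≈ [C2O4^2-] (since [H+] ≈ [HC2O4-]).
So [C2O4^2-] ≈ Ka2.

1.3 × 10^-4 M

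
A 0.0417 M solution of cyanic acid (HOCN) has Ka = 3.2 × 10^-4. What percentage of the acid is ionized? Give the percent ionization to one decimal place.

8.4%

HOCN ⇌ OCN- + H+; let x = [H+] at equilibrium.
Ka = x²/(C₀ − x); solving the quadratic gives x = 3.50 × 10^-3 M.
Fraction ionized = 3.50 × 10^-3 / 0.0417 = 0.0839 → 8.4%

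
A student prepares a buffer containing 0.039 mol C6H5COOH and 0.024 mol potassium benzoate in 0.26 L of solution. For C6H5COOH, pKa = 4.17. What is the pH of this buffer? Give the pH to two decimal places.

Using pH = pKa + log([base]/[acid]) with [base]/[acid] = 0.024/0.039:
pH = 4.17 + (-0.211) = 3.96

pH = 3.96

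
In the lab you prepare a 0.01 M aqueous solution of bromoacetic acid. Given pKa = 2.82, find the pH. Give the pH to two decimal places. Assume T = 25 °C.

BrCH2COOH ⇌ BrCH2COO- + H+
Ka = 10^(−2.82) = 1.51 × 10^-3
From the ICE table, Ka = [H+]²/(0.01 − [H+]) = 1.51 × 10^-3.
Here C₀/Ka ≈ 6.62, so the small-[H+] approximation fails. Use the quadratic:
[H+] = [−0.00151 + √(0.00151² + 6.04e-05)]/2 = 3.20 × 10^-3 M
pH = −log(3.20 × 10^-3) = 2.49

pH = 2.49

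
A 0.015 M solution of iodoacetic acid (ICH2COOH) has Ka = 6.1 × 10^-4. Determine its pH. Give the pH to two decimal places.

ICH2COOH ⇌ ICH2COO- + H+
From the ICE table, Ka = x²/(0.015 − x) = 6.1 × 10^-4.
Here C₀/Ka ≈ 24.6, so the small-x approximation fails. Use the quadratic:
x = [−0.00061 + √(0.00061² + 3.66e-05)]/2 = 2.74 × 10^-3 M
pH = −log(2.74 × 10^-3) = 2.56

pH = 2.56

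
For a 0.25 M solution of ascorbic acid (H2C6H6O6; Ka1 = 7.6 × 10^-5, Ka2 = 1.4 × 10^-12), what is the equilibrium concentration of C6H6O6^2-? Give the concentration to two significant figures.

First ionization gives [H+] ≈ [HC6H6O6-] = 4.36 × 10^-3 M.
Second step: Ka2 = [H+][C6H6O6^2-]/[HC6H6O6-] ≈ [C6H6O6^2-] (since [H+] ≈ [HC6H6O6-]).
So [C6H6O6^2-] ≈ Ka2.

1.4 × 10^-12 M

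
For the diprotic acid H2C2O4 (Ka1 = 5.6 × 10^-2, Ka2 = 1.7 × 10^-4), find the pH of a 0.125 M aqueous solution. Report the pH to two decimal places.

pH = 1.22

Since Ka1 ≫ Ka2, the first ionization dominates [H+].
Ka1 = x²/(0.125 − x) = 5.6 × 10^-2
Solving the quadratic: x = (−Ka1 + √(Ka1² + 4·Ka1·C₀))/2 = 6.02 × 10^-2 M
pH = −log(6.02 × 10^-2) = 1.22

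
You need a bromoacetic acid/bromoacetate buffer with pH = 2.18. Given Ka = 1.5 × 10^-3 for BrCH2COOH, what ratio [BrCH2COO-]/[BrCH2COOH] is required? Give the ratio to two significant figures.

pKa = -log(1.5 × 10^-3) = 2.824
pH = pKa + log(r) ⇒ log(r) = 2.18 − 2.824 = -0.644
r = [BrCH2COO-]/[BrCH2COOH] = 10^(-0.644) = 0.227

ratio = 0.23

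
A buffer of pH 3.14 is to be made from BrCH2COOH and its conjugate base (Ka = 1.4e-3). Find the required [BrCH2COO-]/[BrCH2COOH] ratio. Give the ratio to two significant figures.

pKa = -log(1.4 × 10^-3) = 2.854
pH = pKa + log(r) ⇒ log(r) = 3.14 − 2.854 = +0.286
r = [BrCH2COO-]/[BrCH2COOH] = 10^(+0.286) = 1.93

ratio = 1.9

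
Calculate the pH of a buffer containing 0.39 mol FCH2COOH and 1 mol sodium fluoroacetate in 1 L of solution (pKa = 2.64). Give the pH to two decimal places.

pH = 3.05

Henderson–Hasselbalch: pH = pKa + log([FCH2COO-]/[FCH2COOH]) = 2.64 + log(1/0.39)
pH = 2.64 + (+0.409) = 3.05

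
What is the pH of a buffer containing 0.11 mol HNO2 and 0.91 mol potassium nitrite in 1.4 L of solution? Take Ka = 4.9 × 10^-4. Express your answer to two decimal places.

pH = 4.23

pKa = −log(4.9 × 10^-4) = 3.310
Using pH = pKa + log([base]/[acid]) with [base]/[acid] = 0.91/0.11:
pH = 3.310 + (+0.918) = 4.23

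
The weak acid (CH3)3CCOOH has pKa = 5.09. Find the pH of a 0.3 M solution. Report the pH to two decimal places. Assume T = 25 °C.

pH = 2.81

(CH3)3CCOOH ⇌ (CH3)3CCOO- + H+
Ka = 10^(−5.09) = 8.13 × 10^-6
Ka = x²/(0.3 − x) = 8.13 × 10^-6
Neglecting x in the denominator: x = √(8.13 × 10^-6 × 0.3) = 1.56 × 10^-3 M
pH = −log(1.56 × 10^-3) = 2.81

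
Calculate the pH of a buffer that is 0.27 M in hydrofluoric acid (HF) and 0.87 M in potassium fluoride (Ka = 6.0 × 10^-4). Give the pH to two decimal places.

pKa = −log(6.0 × 10^-4) = 3.222
pH = pKa + log([A⁻]/[HA]) = 3.222 + log(0.87/0.27)
pH = 3.222 + (+0.508) = 3.73

pH = 3.73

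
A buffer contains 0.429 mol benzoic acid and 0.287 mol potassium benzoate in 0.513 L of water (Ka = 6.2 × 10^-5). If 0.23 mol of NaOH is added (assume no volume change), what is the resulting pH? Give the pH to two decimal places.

pH = 4.62

After neutralization: n(C6H5COOH) = 0.199 mol, n(C6H5COO-) = 0.517 mol.
pKa = −log(6.2 × 10^-5) = 4.208
pH = pKa + log([A⁻]/[HA]) = 4.208 + log(0.517/0.199) = 4.208 +0.415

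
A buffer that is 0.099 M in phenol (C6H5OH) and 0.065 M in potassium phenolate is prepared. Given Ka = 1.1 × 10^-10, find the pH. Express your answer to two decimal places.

pKa = −log(1.1 × 10^-10) = 9.959
Using pH = pKa + log([base]/[acid]) with [base]/[acid] = 0.065/0.099:
pH = 9.959 + (-0.183) = 9.78

pH = 9.78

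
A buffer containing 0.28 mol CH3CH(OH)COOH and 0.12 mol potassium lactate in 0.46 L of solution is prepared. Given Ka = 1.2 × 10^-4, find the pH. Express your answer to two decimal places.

pKa = −log(1.2 × 10^-4) = 3.921
Using pH = pKa + log([base]/[acid]) with [base]/[acid] = 0.12/0.28:
pH = 3.921 + (-0.368) = 3.55

pH = 3.55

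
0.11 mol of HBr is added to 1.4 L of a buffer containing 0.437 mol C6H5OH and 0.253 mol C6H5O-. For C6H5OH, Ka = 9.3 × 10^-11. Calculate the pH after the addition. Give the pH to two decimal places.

After neutralization: n(C6H5OH) = 0.547 mol, n(C6H5O-) = 0.143 mol.
pKa = −log(9.3 × 10^-11) = 10.032
pH = pKa + log([A⁻]/[HA]) = 10.032 + log(0.143/0.547) = 10.032 -0.583

pH = 9.45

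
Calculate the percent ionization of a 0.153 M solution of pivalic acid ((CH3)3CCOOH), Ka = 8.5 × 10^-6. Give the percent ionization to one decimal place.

0.7%

(CH3)3CCOOH ⇌ (CH3)3CCOO- + H+; let x = [H+] at equilibrium.
x ≈ √(Ka·C₀) = √(8.5 × 10^-6 × 0.153) = 1.14 × 10^-3 M
% ionization = x/C₀ × 100% = 1.14 × 10^-3/0.153 × 100% = 0.7%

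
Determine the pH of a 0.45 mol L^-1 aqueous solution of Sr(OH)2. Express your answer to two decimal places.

Sr(OH)2 is a strong base (each formula unit releases 2 OH-); [OH-] = 0.9 M.
pOH = -log(0.9) = 0.05
pH = 14.00 - 0.05 = 13.95

pH = 13.95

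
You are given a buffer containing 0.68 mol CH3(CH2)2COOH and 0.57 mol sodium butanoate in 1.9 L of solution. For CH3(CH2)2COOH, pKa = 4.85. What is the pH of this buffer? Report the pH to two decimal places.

pH = pKa + log([A⁻]/[HA]) = 4.85 + log(0.57/0.68)
pH = 4.85 + (-0.077) = 4.77

pH = 4.77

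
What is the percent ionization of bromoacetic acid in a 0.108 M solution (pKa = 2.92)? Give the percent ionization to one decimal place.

BrCH2COOH ⇌ BrCH2COO- + H+; let x = [H+] at equilibrium.
Ka = 10^(−2.92) = 1.20 × 10^-3
Ka = x²/(C₀ − x); solving the quadratic gives x = 1.08 × 10^-2 M.
% ionization = x/C₀ × 100% = 1.08 × 10^-2/0.108 × 100% = 10.0%

10.0%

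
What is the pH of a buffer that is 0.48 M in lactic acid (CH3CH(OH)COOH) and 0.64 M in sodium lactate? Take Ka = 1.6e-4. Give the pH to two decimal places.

pKa = −log(1.6 × 10^-4) = 3.796
pH = pKa + log([A⁻]/[HA]) = 3.796 + log(0.64/0.48)
pH = 3.796 + (+0.125) = 3.92

pH = 3.92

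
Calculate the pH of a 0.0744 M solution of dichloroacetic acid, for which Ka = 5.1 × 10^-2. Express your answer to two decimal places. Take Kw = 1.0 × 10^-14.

pH = 1.39

Cl2CHCOOH ⇌ Cl2CHCOO- + H+
Ka = [H+]²/(0.0744 − [H+]) = 5.1 × 10^-2
[H+] is not negligible relative to C₀; solve [H+]² + 0.051·[H+] − 0.00379 = 0.
[H+] = [−0.051 + √(0.051² + 0.0152)]/2 = 4.12 × 10^-2 M
pH = −log[H+] = −log(4.12 × 10^-2) = 1.39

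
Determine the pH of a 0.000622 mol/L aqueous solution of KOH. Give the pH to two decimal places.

KOH is a strong base; [OH-] = 0.000622 M.
pOH = -log(0.000622) = 3.21
pH = 14.00 - 3.21 = 10.79

pH = 10.79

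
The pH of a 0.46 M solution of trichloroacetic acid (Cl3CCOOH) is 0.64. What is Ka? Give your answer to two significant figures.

Ka = 2.3 × 10^-1

[H+] = 10^(-0.64) = 2.29 × 10^-1 M
At equilibrium [HA] = 0.46 − 2.29 × 10^-1 = 2.31 × 10^-1 M
Ka = [H+][A-]/[HA] = (2.29 × 10^-1)² / 2.31 × 10^-1 = 2.3 × 10^-1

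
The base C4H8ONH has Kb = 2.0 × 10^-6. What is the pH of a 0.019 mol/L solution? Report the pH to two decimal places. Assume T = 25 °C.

C4H8ONH + H2O ⇌ C4H8ONH2+ + OH-
Kb = [OH-]²/(0.019 − [OH-]) = 2.0 × 10^-6
Neglecting [OH-] in the denominator: [OH-] = √(2.0 × 10^-6 × 0.019) = 1.95 × 10^-4 M
pOH = 3.71, so pH = 14.00 − pOH = 10.29

pH = 10.29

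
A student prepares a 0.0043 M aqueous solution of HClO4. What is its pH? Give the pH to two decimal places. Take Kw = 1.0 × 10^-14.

HClO4 is a strong acid and dissociates completely, so [H+] = 0.0043 M.
pH = -log(0.0043) = 2.37

pH = 2.37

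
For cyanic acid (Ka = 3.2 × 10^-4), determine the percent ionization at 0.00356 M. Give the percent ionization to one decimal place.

HOCN ⇌ OCN- + H+; let x = [H+] at equilibrium.
Ka = x²/(C₀ − x); solving the quadratic gives x = 9.19 × 10^-4 M.
Fraction ionized = 9.19 × 10^-4 / 0.00356 = 0.2581 → 25.8%

25.8%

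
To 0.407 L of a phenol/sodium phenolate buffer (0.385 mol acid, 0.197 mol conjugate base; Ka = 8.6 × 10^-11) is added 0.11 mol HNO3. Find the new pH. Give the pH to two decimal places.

pH = 9.31

After neutralization: n(C6H5OH) = 0.495 mol, n(C6H5O-) = 0.087 mol.
pKa = −log(8.6 × 10^-11) = 10.066
pH = pKa + log([A⁻]/[HA]) = 10.066 + log(0.087/0.495) = 10.066 -0.755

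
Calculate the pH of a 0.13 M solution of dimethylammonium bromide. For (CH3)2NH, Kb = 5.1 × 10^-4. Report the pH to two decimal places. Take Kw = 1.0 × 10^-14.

(CH3)2NH2+ is the conjugate acid of the weak base (CH3)2NH.
Ka = Kw/Kb = 1.0×10^-14 / 5.1 × 10^-4 = 1.96 × 10^-11
From the ICE table, Ka = x²/(0.13 − x) = 1.96 × 10^-11.
Assume x ≪ 0.13: x ≈ √(1.96 × 10^-11 × 0.13) = 1.60 × 10^-6 M
Check: 0.0012% ionized — well under 5%, approximation valid.
pH = −log(1.60 × 10^-6) = 5.80

pH = 5.80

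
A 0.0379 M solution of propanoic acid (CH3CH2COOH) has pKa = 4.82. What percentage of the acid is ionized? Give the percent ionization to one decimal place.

CH3CH2COOH ⇌ CH3CH2COO- + H+; let x = [H+] at equilibrium.
Ka = 10^(−4.82) = 1.51 × 10^-5
x ≈ √(Ka·C₀) = √(1.51 × 10^-5 × 0.0379) = 7.56 × 10^-4 M
Fraction ionized = 7.56 × 10^-4 / 0.0379 = 0.0199 → 2.0%

2.0%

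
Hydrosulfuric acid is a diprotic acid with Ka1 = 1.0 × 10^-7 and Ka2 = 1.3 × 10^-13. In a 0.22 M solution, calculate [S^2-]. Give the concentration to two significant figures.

First ionization gives [H+] ≈ [HS-] = 1.48 × 10^-4 M.
Second step: Ka2 = [H+][S^2-]/[HS-] ≈ [S^2-] (since [H+] ≈ [HS-]).
So [S^2-] ≈ Ka2.

1.3 × 10^-13 M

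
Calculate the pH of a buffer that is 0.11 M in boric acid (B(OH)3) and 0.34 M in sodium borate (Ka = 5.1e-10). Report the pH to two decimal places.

pKa = −log(5.1 × 10^-10) = 9.292
pH = pKa + log([A⁻]/[HA]) = 9.292 + log(0.34/0.11)
pH = 9.292 + (+0.490) = 9.78

pH = 9.78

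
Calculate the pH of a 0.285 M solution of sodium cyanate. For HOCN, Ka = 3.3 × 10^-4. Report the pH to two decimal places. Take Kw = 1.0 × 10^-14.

pH = 8.47

OCN- is the conjugate base of the weak acid HOCN.
Kb = Kw/Ka = 1.0×10^-14 / 3.3 × 10^-4 = 3.03 × 10^-11
From the ICE table, Kb = x²/(0.285 − x) = 3.03 × 10^-11.
Neglecting x in the denominator: x = √(3.03 × 10^-11 × 0.285) = 2.94 × 10^-6 M
Check: 0.001% ionized — well under 5%, approximation valid.
pOH = −log(2.94 × 10^-6) = 5.53; pH = 14.00 − 5.53 = 8.47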